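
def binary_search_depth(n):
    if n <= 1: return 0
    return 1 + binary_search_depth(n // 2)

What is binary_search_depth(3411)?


3411 / 2 = 1705
1705 / 2 = 852
852 / 2 = 426
426 / 2 = 213
213 / 2 = 106
106 / 2 = 53
53 / 2 = 26
26 / 2 = 13
13 / 2 = 6
6 / 2 = 3
3 / 2 = 1
Reached 1 after 11 halvings

11


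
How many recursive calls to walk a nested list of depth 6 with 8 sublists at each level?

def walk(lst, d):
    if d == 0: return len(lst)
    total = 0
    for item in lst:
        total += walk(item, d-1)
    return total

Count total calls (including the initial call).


At depth 0 (root): 1 call
At depth 1: each of 1 parents calls walk on 8 children = 8 calls
At depth 2: each of 8 parents calls walk on 8 children = 64 calls
At depth 3: each of 64 parents calls walk on 8 children = 512 calls
At depth 4: each of 512 parents calls walk on 8 children = 4096 calls
At depth 5: each of 4096 parents calls walk on 8 children = 32768 calls
At depth 6: each of 32768 parents calls walk on 8 children = 262144 calls
Total: 1 + 8 + 64 + 512 + 4096 + 32768 + 262144 = 299593

299593


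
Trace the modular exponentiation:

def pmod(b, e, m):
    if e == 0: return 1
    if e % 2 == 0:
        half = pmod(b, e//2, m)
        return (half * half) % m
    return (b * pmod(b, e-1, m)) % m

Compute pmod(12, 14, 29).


pmod(12, 14, 29): e is even, compute pmod(12, 7, 29)
  pmod(12, 7, 29): e is odd, compute pmod(12, 6, 29)
    pmod(12, 6, 29): e is even, compute pmod(12, 3, 29)
      pmod(12, 3, 29): e is odd, compute pmod(12, 2, 29)
        pmod(12, 2, 29): e is even, compute pmod(12, 1, 29)
          pmod(12, 1, 29): e is odd, compute pmod(12, 0, 29)
          pmod(12, 0, 29) = 1
          (12 * 1) % 29 = 12
        half=12, (12*12) % 29 = 28
      (12 * 28) % 29 = 17
    half=17, (17*17) % 29 = 28
  (12 * 28) % 29 = 17
half=17, (17*17) % 29 = 28

28


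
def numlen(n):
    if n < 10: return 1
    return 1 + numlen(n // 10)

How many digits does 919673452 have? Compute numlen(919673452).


numlen(919673452) = 1 + numlen(91967345)
numlen(91967345) = 1 + numlen(9196734)
numlen(9196734) = 1 + numlen(919673)
numlen(919673) = 1 + numlen(91967)
numlen(91967) = 1 + numlen(9196)
numlen(9196) = 1 + numlen(919)
numlen(919) = 1 + numlen(91)
numlen(91) = 1 + numlen(9)
numlen(9) = 1  (base case: 9 < 10)
Unwinding: 1 + 1 + 1 + 1 + 1 + 1 + 1 + 1 + 1 = 9

9


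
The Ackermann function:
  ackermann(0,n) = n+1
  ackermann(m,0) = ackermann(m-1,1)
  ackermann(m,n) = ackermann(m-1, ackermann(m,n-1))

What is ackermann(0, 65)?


ackermann(0, 65) = 66
Result: ackermann(0, 65) = 66

66


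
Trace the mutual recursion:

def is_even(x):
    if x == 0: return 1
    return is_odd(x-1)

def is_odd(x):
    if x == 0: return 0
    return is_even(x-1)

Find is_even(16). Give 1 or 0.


is_even(16) = is_odd(15)
is_odd(15) = is_even(14)
is_even(14) = is_odd(13)
is_odd(13) = is_even(12)
is_even(12) = is_odd(11)
is_odd(11) = is_even(10)
is_even(10) = is_odd(9)
is_odd(9) = is_even(8)
is_even(8) = is_odd(7)
is_odd(7) = is_even(6)
is_even(6) = is_odd(5)
is_odd(5) = is_even(4)
is_even(4) = is_odd(3)
is_odd(3) = is_even(2)
is_even(2) = is_odd(1)
is_odd(1) = is_even(0)
is_even(0) = 1  (base case)
Result: 1

1


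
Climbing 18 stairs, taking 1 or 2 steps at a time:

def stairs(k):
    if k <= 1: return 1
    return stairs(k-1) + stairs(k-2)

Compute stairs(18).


Building up from base cases:
stairs(0) = 1
stairs(1) = 1
stairs(2) = stairs(1) + stairs(0) = 1 + 1 = 2
stairs(3) = stairs(2) + stairs(1) = 2 + 1 = 3
stairs(4) = stairs(3) + stairs(2) = 3 + 2 = 5
stairs(5) = stairs(4) + stairs(3) = 5 + 3 = 8
stairs(6) = stairs(5) + stairs(4) = 8 + 5 = 13
stairs(7) = stairs(6) + stairs(5) = 13 + 8 = 21
stairs(8) = stairs(7) + stairs(6) = 21 + 13 = 34
stairs(9) = stairs(8) + stairs(7) = 34 + 21 = 55
stairs(10) = stairs(9) + stairs(8) = 55 + 34 = 89
stairs(11) = stairs(10) + stairs(9) = 89 + 55 = 144
stairs(12) = stairs(11) + stairs(10) = 144 + 89 = 233
stairs(13) = stairs(12) + stairs(11) = 233 + 144 = 377
stairs(14) = stairs(13) + stairs(12) = 377 + 233 = 610
stairs(15) = stairs(14) + stairs(13) = 610 + 377 = 987
stairs(16) = stairs(15) + stairs(14) = 987 + 610 = 1597
stairs(17) = stairs(16) + stairs(15) = 1597 + 987 = 2584
stairs(18) = stairs(17) + stairs(16) = 2584 + 1597 = 4181

4181


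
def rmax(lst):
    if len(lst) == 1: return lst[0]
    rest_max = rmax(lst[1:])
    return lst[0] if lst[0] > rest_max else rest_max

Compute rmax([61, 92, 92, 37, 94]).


rmax([61, 92, 92, 37, 94]): compare 61 with rmax([92, 92, 37, 94])
rmax([92, 92, 37, 94]): compare 92 with rmax([92, 37, 94])
rmax([92, 37, 94]): compare 92 with rmax([37, 94])
rmax([37, 94]): compare 37 with rmax([94])
rmax([94]) = 94  (base case)
Compare 37 with 94 -> 94
Compare 92 with 94 -> 94
Compare 92 with 94 -> 94
Compare 61 with 94 -> 94

94


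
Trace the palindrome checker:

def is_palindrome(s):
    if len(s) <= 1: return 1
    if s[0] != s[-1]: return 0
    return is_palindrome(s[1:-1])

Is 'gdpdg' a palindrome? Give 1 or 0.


is_palindrome('gdpdg'): s[0]='g' == s[-1]='g' -> check is_palindrome('dpd')
is_palindrome('dpd'): s[0]='d' == s[-1]='d' -> check is_palindrome('p')
is_palindrome('p'): len <= 1 -> return 1  (base case)
Result: 1 (palindrome)

1


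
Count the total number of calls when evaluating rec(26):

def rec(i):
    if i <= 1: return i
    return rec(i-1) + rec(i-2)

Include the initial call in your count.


Let C(n) = total calls for rec(n)
C(0) = 1, C(1) = 1
C(2) = 1 + C(1) + C(0) = 1 + 1 + 1 = 3
C(3) = 1 + C(2) + C(1) = 1 + 3 + 1 = 5
C(4) = 1 + C(3) + C(2) = 1 + 5 + 3 = 9
C(5) = 1 + C(4) + C(3) = 1 + 9 + 5 = 15
C(6) = 1 + C(5) + C(4) = 1 + 15 + 9 = 25
C(7) = 1 + C(6) + C(5) = 1 + 25 + 15 = 41
C(8) = 1 + C(7) + C(6) = 1 + 41 + 25 = 67
C(9) = 1 + C(8) + C(7) = 1 + 67 + 41 = 109
C(10) = 1 + C(9) + C(8) = 1 + 109 + 67 = 177
C(11) = 1 + C(10) + C(9) = 1 + 177 + 109 = 287
C(12) = 1 + C(11) + C(10) = 1 + 287 + 177 = 465
C(13) = 1 + C(12) + C(11) = 1 + 465 + 287 = 753
C(14) = 1 + C(13) + C(12) = 1 + 753 + 465 = 1219
C(15) = 1 + C(14) + C(13) = 1 + 1219 + 753 = 1973
C(16) = 1 + C(15) + C(14) = 1 + 1973 + 1219 = 3193
C(17) = 1 + C(16) + C(15) = 1 + 3193 + 1973 = 5167
C(18) = 1 + C(17) + C(16) = 1 + 5167 + 3193 = 8361
C(19) = 1 + C(18) + C(17) = 1 + 8361 + 5167 = 13529
C(20) = 1 + C(19) + C(18) = 1 + 13529 + 8361 = 21891
C(21) = 1 + C(20) + C(19) = 1 + 21891 + 13529 = 35421
C(22) = 1 + C(21) + C(20) = 1 + 35421 + 21891 = 57313
C(23) = 1 + C(22) + C(21) = 1 + 57313 + 35421 = 92735
C(24) = 1 + C(23) + C(22) = 1 + 92735 + 57313 = 150049
C(25) = 1 + C(24) + C(23) = 1 + 150049 + 92735 = 242785
C(26) = 1 + C(25) + C(24) = 1 + 242785 + 150049 = 392835

392835


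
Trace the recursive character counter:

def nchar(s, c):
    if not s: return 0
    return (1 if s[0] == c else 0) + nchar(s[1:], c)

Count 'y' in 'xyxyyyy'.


s[0]='x' != 'y' -> 0
s[0]='y' == 'y' -> 1
s[0]='x' != 'y' -> 0
s[0]='y' == 'y' -> 1
s[0]='y' == 'y' -> 1
s[0]='y' == 'y' -> 1
s[0]='y' == 'y' -> 1
Sum: 0 + 1 + 0 + 1 + 1 + 1 + 1 = 5

5


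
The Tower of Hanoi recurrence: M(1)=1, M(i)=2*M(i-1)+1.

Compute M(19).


M(19) = 2 * M(18) + 1
M(18) = 2 * M(17) + 1
M(17) = 2 * M(16) + 1
M(16) = 2 * M(15) + 1
M(15) = 2 * M(14) + 1
M(14) = 2 * M(13) + 1
M(13) = 2 * M(12) + 1
M(12) = 2 * M(11) + 1
M(11) = 2 * M(10) + 1
M(10) = 2 * M(9) + 1
M(9) = 2 * M(8) + 1
M(8) = 2 * M(7) + 1
M(7) = 2 * M(6) + 1
M(6) = 2 * M(5) + 1
M(5) = 2 * M(4) + 1
M(4) = 2 * M(3) + 1
M(3) = 2 * M(2) + 1
M(2) = 2 * M(1) + 1
M(1) = 1  (base case)
M(2) = 2 * 1 + 1 = 3
M(3) = 2 * 3 + 1 = 7
M(4) = 2 * 7 + 1 = 15
M(5) = 2 * 15 + 1 = 31
M(6) = 2 * 31 + 1 = 63
M(7) = 2 * 63 + 1 = 127
M(8) = 2 * 127 + 1 = 255
M(9) = 2 * 255 + 1 = 511
M(10) = 2 * 511 + 1 = 1023
M(11) = 2 * 1023 + 1 = 2047
M(12) = 2 * 2047 + 1 = 4095
M(13) = 2 * 4095 + 1 = 8191
M(14) = 2 * 8191 + 1 = 16383
M(15) = 2 * 16383 + 1 = 32767
M(16) = 2 * 32767 + 1 = 65535
M(17) = 2 * 65535 + 1 = 131071
M(18) = 2 * 131071 + 1 = 262143
M(19) = 2 * 262143 + 1 = 524287

524287


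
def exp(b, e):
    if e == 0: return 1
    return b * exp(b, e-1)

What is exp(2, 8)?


exp(2, 8)
= 2 * exp(2, 7)
= 2 * 2 * exp(2, 6)
= 2 * 2 * 2 * exp(2, 5)
= 2 * 2 * 2 * 2 * exp(2, 4)
= 2 * 2 * 2 * 2 * 2 * exp(2, 3)
= 2 * 2 * 2 * 2 * 2 * 2 * exp(2, 2)
= 2 * 2 * 2 * 2 * 2 * 2 * 2 * exp(2, 1)
= 2 * 2 * 2 * 2 * 2 * 2 * 2 * 2 * exp(2, 0)
= 2 * 2 * 2 * 2 * 2 * 2 * 2 * 2 * 1
= 256

256


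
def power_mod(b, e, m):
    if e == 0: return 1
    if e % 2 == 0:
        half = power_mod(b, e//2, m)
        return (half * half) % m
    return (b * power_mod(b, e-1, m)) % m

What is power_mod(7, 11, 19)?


power_mod(7, 11, 19): e is odd, compute power_mod(7, 10, 19)
  power_mod(7, 10, 19): e is even, compute power_mod(7, 5, 19)
    power_mod(7, 5, 19): e is odd, compute power_mod(7, 4, 19)
      power_mod(7, 4, 19): e is even, compute power_mod(7, 2, 19)
        power_mod(7, 2, 19): e is even, compute power_mod(7, 1, 19)
          power_mod(7, 1, 19): e is odd, compute power_mod(7, 0, 19)
          power_mod(7, 0, 19) = 1
          (7 * 1) % 19 = 7
        half=7, (7*7) % 19 = 11
      half=11, (11*11) % 19 = 7
    (7 * 7) % 19 = 11
  half=11, (11*11) % 19 = 7
(7 * 7) % 19 = 11

11


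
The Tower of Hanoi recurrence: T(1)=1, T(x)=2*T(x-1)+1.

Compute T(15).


T(15) = 2 * T(14) + 1
T(14) = 2 * T(13) + 1
T(13) = 2 * T(12) + 1
T(12) = 2 * T(11) + 1
T(11) = 2 * T(10) + 1
T(10) = 2 * T(9) + 1
T(9) = 2 * T(8) + 1
T(8) = 2 * T(7) + 1
T(7) = 2 * T(6) + 1
T(6) = 2 * T(5) + 1
T(5) = 2 * T(4) + 1
T(4) = 2 * T(3) + 1
T(3) = 2 * T(2) + 1
T(2) = 2 * T(1) + 1
T(1) = 1  (base case)
T(2) = 2 * 1 + 1 = 3
T(3) = 2 * 3 + 1 = 7
T(4) = 2 * 7 + 1 = 15
T(5) = 2 * 15 + 1 = 31
T(6) = 2 * 31 + 1 = 63
T(7) = 2 * 63 + 1 = 127
T(8) = 2 * 127 + 1 = 255
T(9) = 2 * 255 + 1 = 511
T(10) = 2 * 511 + 1 = 1023
T(11) = 2 * 1023 + 1 = 2047
T(12) = 2 * 2047 + 1 = 4095
T(13) = 2 * 4095 + 1 = 8191
T(14) = 2 * 8191 + 1 = 16383
T(15) = 2 * 16383 + 1 = 32767

32767


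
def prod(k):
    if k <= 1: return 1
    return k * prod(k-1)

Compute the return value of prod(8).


prod(8)
= 8 * prod(7)
= 8 * 7 * prod(6)
= 8 * 7 * 6 * prod(5)
= 8 * 7 * 6 * 5 * prod(4)
= 8 * 7 * 6 * 5 * 4 * prod(3)
= 8 * 7 * 6 * 5 * 4 * 3 * prod(2)
= 8 * 7 * 6 * 5 * 4 * 3 * 2 * prod(1)
= 8 * 7 * 6 * 5 * 4 * 3 * 2 * 1
= 40320

40320


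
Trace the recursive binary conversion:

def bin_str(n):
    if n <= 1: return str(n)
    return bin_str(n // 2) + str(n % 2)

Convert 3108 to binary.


bin_str(3108) = bin_str(1554) + '0'
bin_str(1554) = bin_str(777) + '0'
bin_str(777) = bin_str(388) + '1'
bin_str(388) = bin_str(194) + '0'
bin_str(194) = bin_str(97) + '0'
bin_str(97) = bin_str(48) + '1'
bin_str(48) = bin_str(24) + '0'
bin_str(24) = bin_str(12) + '0'
bin_str(12) = bin_str(6) + '0'
bin_str(6) = bin_str(3) + '0'
bin_str(3) = bin_str(1) + '1'
bin_str(1) = '1'  (base case)
Concatenating: '1' + '1' + '0' + '0' + '0' + '0' + '1' + '0' + '0' + '1' + '0' + '0' = '110000100100'

110000100100


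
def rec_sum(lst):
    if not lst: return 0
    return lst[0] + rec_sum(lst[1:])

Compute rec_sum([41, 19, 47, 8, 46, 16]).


rec_sum([41, 19, 47, 8, 46, 16]) = 41 + rec_sum([19, 47, 8, 46, 16])
rec_sum([19, 47, 8, 46, 16]) = 19 + rec_sum([47, 8, 46, 16])
rec_sum([47, 8, 46, 16]) = 47 + rec_sum([8, 46, 16])
rec_sum([8, 46, 16]) = 8 + rec_sum([46, 16])
rec_sum([46, 16]) = 46 + rec_sum([16])
rec_sum([16]) = 16 + rec_sum([])
rec_sum([]) = 0  (base case)
Total: 41 + 19 + 47 + 8 + 46 + 16 + 0 = 177

177


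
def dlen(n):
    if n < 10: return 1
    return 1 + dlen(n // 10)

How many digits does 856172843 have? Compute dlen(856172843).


dlen(856172843) = 1 + dlen(85617284)
dlen(85617284) = 1 + dlen(8561728)
dlen(8561728) = 1 + dlen(856172)
dlen(856172) = 1 + dlen(85617)
dlen(85617) = 1 + dlen(8561)
dlen(8561) = 1 + dlen(856)
dlen(856) = 1 + dlen(85)
dlen(85) = 1 + dlen(8)
dlen(8) = 1  (base case: 8 < 10)
Unwinding: 1 + 1 + 1 + 1 + 1 + 1 + 1 + 1 + 1 = 9

9


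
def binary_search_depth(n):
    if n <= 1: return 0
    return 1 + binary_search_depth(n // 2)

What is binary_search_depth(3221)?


3221 / 2 = 1610
1610 / 2 = 805
805 / 2 = 402
402 / 2 = 201
201 / 2 = 100
100 / 2 = 50
50 / 2 = 25
25 / 2 = 12
12 / 2 = 6
6 / 2 = 3
3 / 2 = 1
Reached 1 after 11 halvings

11


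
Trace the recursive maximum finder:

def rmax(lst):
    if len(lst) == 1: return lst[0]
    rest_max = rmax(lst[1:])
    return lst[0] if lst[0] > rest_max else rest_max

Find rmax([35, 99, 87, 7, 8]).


rmax([35, 99, 87, 7, 8]): compare 35 with rmax([99, 87, 7, 8])
rmax([99, 87, 7, 8]): compare 99 with rmax([87, 7, 8])
rmax([87, 7, 8]): compare 87 with rmax([7, 8])
rmax([7, 8]): compare 7 with rmax([8])
rmax([8]) = 8  (base case)
Compare 7 with 8 -> 8
Compare 87 with 8 -> 87
Compare 99 with 87 -> 99
Compare 35 with 99 -> 99

99


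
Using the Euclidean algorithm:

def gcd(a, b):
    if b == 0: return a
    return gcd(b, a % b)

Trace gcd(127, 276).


gcd(127, 276) = gcd(276, 127)
gcd(276, 127) = gcd(127, 22)
gcd(127, 22) = gcd(22, 17)
gcd(22, 17) = gcd(17, 5)
gcd(17, 5) = gcd(5, 2)
gcd(5, 2) = gcd(2, 1)
gcd(2, 1) = gcd(1, 0)
gcd(1, 0) = 1  (base case)

1


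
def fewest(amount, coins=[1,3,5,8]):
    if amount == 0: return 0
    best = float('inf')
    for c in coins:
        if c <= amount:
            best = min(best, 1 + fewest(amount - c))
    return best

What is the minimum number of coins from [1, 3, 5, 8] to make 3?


Building up with DP:
fewest(0) = 0
fewest(1) = min(1+fewest(0)=1+0=1) = 1
fewest(2) = min(1+fewest(1)=1+1=2) = 2
fewest(3) = min(1+fewest(2)=1+2=3, 1+fewest(0)=1+0=1) = 1

1


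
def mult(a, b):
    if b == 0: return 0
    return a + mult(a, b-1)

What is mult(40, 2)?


mult(40, 2) = 40 + mult(40, 1)
mult(40, 1) = 40 + mult(40, 0)
mult(40, 0) = 0  (base case)
Total: 40 + 40 + 0 = 80

80


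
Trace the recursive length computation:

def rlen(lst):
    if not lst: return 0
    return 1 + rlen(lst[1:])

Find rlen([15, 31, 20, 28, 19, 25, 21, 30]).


rlen([15, 31, 20, 28, 19, 25, 21, 30]) = 1 + rlen([31, 20, 28, 19, 25, 21, 30])
rlen([31, 20, 28, 19, 25, 21, 30]) = 1 + rlen([20, 28, 19, 25, 21, 30])
rlen([20, 28, 19, 25, 21, 30]) = 1 + rlen([28, 19, 25, 21, 30])
rlen([28, 19, 25, 21, 30]) = 1 + rlen([19, 25, 21, 30])
rlen([19, 25, 21, 30]) = 1 + rlen([25, 21, 30])
rlen([25, 21, 30]) = 1 + rlen([21, 30])
rlen([21, 30]) = 1 + rlen([30])
rlen([30]) = 1 + rlen([])
rlen([]) = 0  (base case)
Unwinding: 1 + 1 + 1 + 1 + 1 + 1 + 1 + 1 + 0 = 8

8


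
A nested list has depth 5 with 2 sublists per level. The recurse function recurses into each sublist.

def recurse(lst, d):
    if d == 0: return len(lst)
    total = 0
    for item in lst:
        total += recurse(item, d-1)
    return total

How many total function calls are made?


At depth 0 (root): 1 call
At depth 1: each of 1 parents calls recurse on 2 children = 2 calls
At depth 2: each of 2 parents calls recurse on 2 children = 4 calls
At depth 3: each of 4 parents calls recurse on 2 children = 8 calls
At depth 4: each of 8 parents calls recurse on 2 children = 16 calls
At depth 5: each of 16 parents calls recurse on 2 children = 32 calls
Total: 1 + 2 + 4 + 8 + 16 + 32 = 63

63


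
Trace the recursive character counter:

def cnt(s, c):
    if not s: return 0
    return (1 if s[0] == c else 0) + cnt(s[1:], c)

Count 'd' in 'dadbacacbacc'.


s[0]='d' == 'd' -> 1
s[0]='a' != 'd' -> 0
s[0]='d' == 'd' -> 1
s[0]='b' != 'd' -> 0
s[0]='a' != 'd' -> 0
s[0]='c' != 'd' -> 0
s[0]='a' != 'd' -> 0
s[0]='c' != 'd' -> 0
s[0]='b' != 'd' -> 0
s[0]='a' != 'd' -> 0
s[0]='c' != 'd' -> 0
s[0]='c' != 'd' -> 0
Sum: 1 + 0 + 1 + 0 + 0 + 0 + 0 + 0 + 0 + 0 + 0 + 0 = 2

2


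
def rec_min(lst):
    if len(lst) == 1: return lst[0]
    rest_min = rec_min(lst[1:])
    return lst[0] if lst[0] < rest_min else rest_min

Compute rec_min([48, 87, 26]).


rec_min([48, 87, 26]): compare 48 with rec_min([87, 26])
rec_min([87, 26]): compare 87 with rec_min([26])
rec_min([26]) = 26  (base case)
Compare 87 with 26 -> 26
Compare 48 with 26 -> 26

26


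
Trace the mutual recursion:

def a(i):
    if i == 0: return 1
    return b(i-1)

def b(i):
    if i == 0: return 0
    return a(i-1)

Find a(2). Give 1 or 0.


a(2) = b(1)
b(1) = a(0)
a(0) = 1  (base case)
Result: 1

1


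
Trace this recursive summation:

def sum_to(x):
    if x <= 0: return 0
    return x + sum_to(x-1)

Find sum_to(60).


sum_to(60)
= 60 + 59 + 58 + 57 + 56 + 55 + 54 + 53 + 52 + 51 + 50 + 49 + 48 + 47 + 46 + 45 + 44 + 43 + 42 + 41 + 40 + 39 + 38 + 37 + 36 + 35 + 34 + 33 + 32 + 31 + 30 + 29 + 28 + 27 + 26 + 25 + 24 + 23 + 22 + 21 + 20 + 19 + 18 + 17 + 16 + 15 + 14 + 13 + 12 + 11 + 10 + 9 + 8 + 7 + 6 + 5 + 4 + 3 + 2 + 1 + sum_to(0)
= 60 + 59 + 58 + 57 + 56 + 55 + 54 + 53 + 52 + 51 + 50 + 49 + 48 + 47 + 46 + 45 + 44 + 43 + 42 + 41 + 40 + 39 + 38 + 37 + 36 + 35 + 34 + 33 + 32 + 31 + 30 + 29 + 28 + 27 + 26 + 25 + 24 + 23 + 22 + 21 + 20 + 19 + 18 + 17 + 16 + 15 + 14 + 13 + 12 + 11 + 10 + 9 + 8 + 7 + 6 + 5 + 4 + 3 + 2 + 1 + 0
= 1830

1830


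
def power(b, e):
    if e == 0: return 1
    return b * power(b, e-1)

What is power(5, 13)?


power(5, 13)
= 5 * power(5, 12)
= 5 * 5 * power(5, 11)
= 5 * 5 * 5 * power(5, 10)
= 5 * 5 * 5 * 5 * power(5, 9)
= 5 * 5 * 5 * 5 * 5 * power(5, 8)
= 5 * 5 * 5 * 5 * 5 * 5 * power(5, 7)
= 5 * 5 * 5 * 5 * 5 * 5 * 5 * power(5, 6)
= 5 * 5 * 5 * 5 * 5 * 5 * 5 * 5 * power(5, 5)
= 5 * 5 * 5 * 5 * 5 * 5 * 5 * 5 * 5 * power(5, 4)
= 5 * 5 * 5 * 5 * 5 * 5 * 5 * 5 * 5 * 5 * power(5, 3)
= 5 * 5 * 5 * 5 * 5 * 5 * 5 * 5 * 5 * 5 * 5 * power(5, 2)
= 5 * 5 * 5 * 5 * 5 * 5 * 5 * 5 * 5 * 5 * 5 * 5 * power(5, 1)
= 5 * 5 * 5 * 5 * 5 * 5 * 5 * 5 * 5 * 5 * 5 * 5 * 5 * power(5, 0)
= 5 * 5 * 5 * 5 * 5 * 5 * 5 * 5 * 5 * 5 * 5 * 5 * 5 * 1
= 1220703125

1220703125


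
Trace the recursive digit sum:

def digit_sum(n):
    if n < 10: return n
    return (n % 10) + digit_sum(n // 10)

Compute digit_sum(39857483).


digit_sum(39857483) = 3 + digit_sum(3985748)
digit_sum(3985748) = 8 + digit_sum(398574)
digit_sum(398574) = 4 + digit_sum(39857)
digit_sum(39857) = 7 + digit_sum(3985)
digit_sum(3985) = 5 + digit_sum(398)
digit_sum(398) = 8 + digit_sum(39)
digit_sum(39) = 9 + digit_sum(3)
digit_sum(3) = 3  (base case)
Total: 3 + 8 + 4 + 7 + 5 + 8 + 9 + 3 = 47

47


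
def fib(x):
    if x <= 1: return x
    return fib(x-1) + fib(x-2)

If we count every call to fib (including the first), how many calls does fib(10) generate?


Let C(n) = total calls for fib(n)
C(0) = 1, C(1) = 1
C(2) = 1 + C(1) + C(0) = 1 + 1 + 1 = 3
C(3) = 1 + C(2) + C(1) = 1 + 3 + 1 = 5
C(4) = 1 + C(3) + C(2) = 1 + 5 + 3 = 9
C(5) = 1 + C(4) + C(3) = 1 + 9 + 5 = 15
C(6) = 1 + C(5) + C(4) = 1 + 15 + 9 = 25
C(7) = 1 + C(6) + C(5) = 1 + 25 + 15 = 41
C(8) = 1 + C(7) + C(6) = 1 + 41 + 25 = 67
C(9) = 1 + C(8) + C(7) = 1 + 67 + 41 = 109
C(10) = 1 + C(9) + C(8) = 1 + 109 + 67 = 177

177


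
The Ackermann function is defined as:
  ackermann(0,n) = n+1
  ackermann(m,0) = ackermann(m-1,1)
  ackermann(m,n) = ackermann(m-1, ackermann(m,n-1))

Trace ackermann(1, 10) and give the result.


ackermann(1, 10) = ackermann(0, ackermann(1, 9))
  ackermann(1, 9) = ackermann(0, ackermann(1, 8))
    ackermann(1, 8) = ackermann(0, ackermann(1, 7))
      ackermann(1, 7) = ackermann(0, ackermann(1, 6))
        ackermann(1, 6) = ackermann(0, ackermann(1, 5))
          ackermann(1, 5) = ackermann(0, ackermann(1, 4))
          ackermann(1, 4) = ackermann(0, ackermann(1, 3))
          ackermann(1, 3) = ackermann(0, ackermann(1, 2))
          ackermann(1, 2) = ackermann(0, ackermann(1, 1))
          ackermann(1, 1) = ackermann(0, ackermann(1, 0))
          ackermann(1, 0) = ackermann(0, 1)
          ackermann(0, 1) = 2
            = ackermann(0, 2)
          ackermann(0, 2) = 3
            = ackermann(0, 3)
          ackermann(0, 3) = 4
            = ackermann(0, 4)
          ackermann(0, 4) = 5
            = ackermann(0, 5)
          ackermann(0, 5) = 6
            = ackermann(0, 6)
          ackermann(0, 6) = 7
          = ackermann(0, 7)
          ackermann(0, 7) = 8
        = ackermann(0, 8)
... (trace truncated)
Result: ackermann(1, 10) = 12

12


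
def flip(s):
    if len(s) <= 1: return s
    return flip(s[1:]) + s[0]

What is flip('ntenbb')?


flip('ntenbb') = flip('tenbb') + 'n'
flip('tenbb') = flip('enbb') + 't'
flip('enbb') = flip('nbb') + 'e'
flip('nbb') = flip('bb') + 'n'
flip('bb') = flip('b') + 'b'
flip('b') = 'b'  (base case)
Concatenating: 'b' + 'b' + 'n' + 'e' + 't' + 'n' = 'bbnetn'

bbnetn


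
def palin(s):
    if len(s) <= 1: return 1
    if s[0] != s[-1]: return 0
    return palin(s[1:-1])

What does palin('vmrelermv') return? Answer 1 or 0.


palin('vmrelermv'): s[0]='v' == s[-1]='v' -> check palin('mrelerm')
palin('mrelerm'): s[0]='m' == s[-1]='m' -> check palin('reler')
palin('reler'): s[0]='r' == s[-1]='r' -> check palin('ele')
palin('ele'): s[0]='e' == s[-1]='e' -> check palin('l')
palin('l'): len <= 1 -> return 1  (base case)
Result: 1 (palindrome)

1


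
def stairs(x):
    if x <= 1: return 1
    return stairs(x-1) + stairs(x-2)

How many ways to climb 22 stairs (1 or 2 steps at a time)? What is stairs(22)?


Building up from base cases:
stairs(0) = 1
stairs(1) = 1
stairs(2) = stairs(1) + stairs(0) = 1 + 1 = 2
stairs(3) = stairs(2) + stairs(1) = 2 + 1 = 3
stairs(4) = stairs(3) + stairs(2) = 3 + 2 = 5
stairs(5) = stairs(4) + stairs(3) = 5 + 3 = 8
stairs(6) = stairs(5) + stairs(4) = 8 + 5 = 13
stairs(7) = stairs(6) + stairs(5) = 13 + 8 = 21
stairs(8) = stairs(7) + stairs(6) = 21 + 13 = 34
stairs(9) = stairs(8) + stairs(7) = 34 + 21 = 55
stairs(10) = stairs(9) + stairs(8) = 55 + 34 = 89
stairs(11) = stairs(10) + stairs(9) = 89 + 55 = 144
stairs(12) = stairs(11) + stairs(10) = 144 + 89 = 233
stairs(13) = stairs(12) + stairs(11) = 233 + 144 = 377
stairs(14) = stairs(13) + stairs(12) = 377 + 233 = 610
stairs(15) = stairs(14) + stairs(13) = 610 + 377 = 987
stairs(16) = stairs(15) + stairs(14) = 987 + 610 = 1597
stairs(17) = stairs(16) + stairs(15) = 1597 + 987 = 2584
stairs(18) = stairs(17) + stairs(16) = 2584 + 1597 = 4181
stairs(19) = stairs(18) + stairs(17) = 4181 + 2584 = 6765
stairs(20) = stairs(19) + stairs(18) = 6765 + 4181 = 10946
stairs(21) = stairs(20) + stairs(19) = 10946 + 6765 = 17711
stairs(22) = stairs(21) + stairs(20) = 17711 + 10946 = 28657

28657


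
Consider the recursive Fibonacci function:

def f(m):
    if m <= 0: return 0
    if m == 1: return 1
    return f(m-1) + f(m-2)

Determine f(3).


Computing f(3) bottom-up:
f(0) = 0
f(1) = 1
f(2) = f(1) + f(0) = 1 + 0 = 1
f(3) = f(2) + f(1) = 1 + 1 = 2

2


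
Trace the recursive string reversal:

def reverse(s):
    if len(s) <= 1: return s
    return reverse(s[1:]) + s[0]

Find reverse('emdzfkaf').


reverse('emdzfkaf') = reverse('mdzfkaf') + 'e'
reverse('mdzfkaf') = reverse('dzfkaf') + 'm'
reverse('dzfkaf') = reverse('zfkaf') + 'd'
reverse('zfkaf') = reverse('fkaf') + 'z'
reverse('fkaf') = reverse('kaf') + 'f'
reverse('kaf') = reverse('af') + 'k'
reverse('af') = reverse('f') + 'a'
reverse('f') = 'f'  (base case)
Concatenating: 'f' + 'a' + 'k' + 'f' + 'z' + 'd' + 'm' + 'e' = 'fakfzdme'

fakfzdme


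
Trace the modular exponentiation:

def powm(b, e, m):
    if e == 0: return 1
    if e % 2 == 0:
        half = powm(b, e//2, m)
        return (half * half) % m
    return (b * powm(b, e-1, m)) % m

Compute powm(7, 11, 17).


powm(7, 11, 17): e is odd, compute powm(7, 10, 17)
  powm(7, 10, 17): e is even, compute powm(7, 5, 17)
    powm(7, 5, 17): e is odd, compute powm(7, 4, 17)
      powm(7, 4, 17): e is even, compute powm(7, 2, 17)
        powm(7, 2, 17): e is even, compute powm(7, 1, 17)
          powm(7, 1, 17): e is odd, compute powm(7, 0, 17)
          powm(7, 0, 17) = 1
          (7 * 1) % 17 = 7
        half=7, (7*7) % 17 = 15
      half=15, (15*15) % 17 = 4
    (7 * 4) % 17 = 11
  half=11, (11*11) % 17 = 2
(7 * 2) % 17 = 14

14


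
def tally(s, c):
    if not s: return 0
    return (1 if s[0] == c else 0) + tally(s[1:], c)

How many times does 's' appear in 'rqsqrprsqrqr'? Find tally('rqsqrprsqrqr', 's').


s[0]='r' != 's' -> 0
s[0]='q' != 's' -> 0
s[0]='s' == 's' -> 1
s[0]='q' != 's' -> 0
s[0]='r' != 's' -> 0
s[0]='p' != 's' -> 0
s[0]='r' != 's' -> 0
s[0]='s' == 's' -> 1
s[0]='q' != 's' -> 0
s[0]='r' != 's' -> 0
s[0]='q' != 's' -> 0
s[0]='r' != 's' -> 0
Sum: 0 + 0 + 1 + 0 + 0 + 0 + 0 + 1 + 0 + 0 + 0 + 0 = 2

2


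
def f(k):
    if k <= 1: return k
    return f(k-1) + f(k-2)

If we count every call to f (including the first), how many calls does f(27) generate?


Let C(n) = total calls for f(n)
C(0) = 1, C(1) = 1
C(2) = 1 + C(1) + C(0) = 1 + 1 + 1 = 3
C(3) = 1 + C(2) + C(1) = 1 + 3 + 1 = 5
C(4) = 1 + C(3) + C(2) = 1 + 5 + 3 = 9
C(5) = 1 + C(4) + C(3) = 1 + 9 + 5 = 15
C(6) = 1 + C(5) + C(4) = 1 + 15 + 9 = 25
C(7) = 1 + C(6) + C(5) = 1 + 25 + 15 = 41
C(8) = 1 + C(7) + C(6) = 1 + 41 + 25 = 67
C(9) = 1 + C(8) + C(7) = 1 + 67 + 41 = 109
C(10) = 1 + C(9) + C(8) = 1 + 109 + 67 = 177
C(11) = 1 + C(10) + C(9) = 1 + 177 + 109 = 287
C(12) = 1 + C(11) + C(10) = 1 + 287 + 177 = 465
C(13) = 1 + C(12) + C(11) = 1 + 465 + 287 = 753
C(14) = 1 + C(13) + C(12) = 1 + 753 + 465 = 1219
C(15) = 1 + C(14) + C(13) = 1 + 1219 + 753 = 1973
C(16) = 1 + C(15) + C(14) = 1 + 1973 + 1219 = 3193
C(17) = 1 + C(16) + C(15) = 1 + 3193 + 1973 = 5167
C(18) = 1 + C(17) + C(16) = 1 + 5167 + 3193 = 8361
C(19) = 1 + C(18) + C(17) = 1 + 8361 + 5167 = 13529
C(20) = 1 + C(19) + C(18) = 1 + 13529 + 8361 = 21891
C(21) = 1 + C(20) + C(19) = 1 + 21891 + 13529 = 35421
C(22) = 1 + C(21) + C(20) = 1 + 35421 + 21891 = 57313
C(23) = 1 + C(22) + C(21) = 1 + 57313 + 35421 = 92735
C(24) = 1 + C(23) + C(22) = 1 + 92735 + 57313 = 150049
C(25) = 1 + C(24) + C(23) = 1 + 150049 + 92735 = 242785
C(26) = 1 + C(25) + C(24) = 1 + 242785 + 150049 = 392835
C(27) = 1 + C(26) + C(25) = 1 + 392835 + 242785 = 635621

635621


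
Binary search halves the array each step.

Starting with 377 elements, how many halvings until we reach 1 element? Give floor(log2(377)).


377 / 2 = 188
188 / 2 = 94
94 / 2 = 47
47 / 2 = 23
23 / 2 = 11
11 / 2 = 5
5 / 2 = 2
2 / 2 = 1
Reached 1 after 8 halvings

8


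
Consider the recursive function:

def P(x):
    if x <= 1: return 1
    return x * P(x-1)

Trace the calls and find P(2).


P(2)
= 2 * P(1)
= 2 * 1
= 2

2


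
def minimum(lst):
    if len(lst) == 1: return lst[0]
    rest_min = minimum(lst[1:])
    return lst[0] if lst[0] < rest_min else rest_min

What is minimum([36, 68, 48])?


minimum([36, 68, 48]): compare 36 with minimum([68, 48])
minimum([68, 48]): compare 68 with minimum([48])
minimum([48]) = 48  (base case)
Compare 68 with 48 -> 48
Compare 36 with 48 -> 36

36


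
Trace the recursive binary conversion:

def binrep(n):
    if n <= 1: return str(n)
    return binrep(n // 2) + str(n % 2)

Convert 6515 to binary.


binrep(6515) = binrep(3257) + '1'
binrep(3257) = binrep(1628) + '1'
binrep(1628) = binrep(814) + '0'
binrep(814) = binrep(407) + '0'
binrep(407) = binrep(203) + '1'
binrep(203) = binrep(101) + '1'
binrep(101) = binrep(50) + '1'
binrep(50) = binrep(25) + '0'
binrep(25) = binrep(12) + '1'
binrep(12) = binrep(6) + '0'
binrep(6) = binrep(3) + '0'
binrep(3) = binrep(1) + '1'
binrep(1) = '1'  (base case)
Concatenating: '1' + '1' + '0' + '0' + '1' + '0' + '1' + '1' + '1' + '0' + '0' + '1' + '1' = '1100101110011'

1100101110011


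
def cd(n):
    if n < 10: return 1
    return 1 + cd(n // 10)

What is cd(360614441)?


cd(360614441) = 1 + cd(36061444)
cd(36061444) = 1 + cd(3606144)
cd(3606144) = 1 + cd(360614)
cd(360614) = 1 + cd(36061)
cd(36061) = 1 + cd(3606)
cd(3606) = 1 + cd(360)
cd(360) = 1 + cd(36)
cd(36) = 1 + cd(3)
cd(3) = 1  (base case: 3 < 10)
Unwinding: 1 + 1 + 1 + 1 + 1 + 1 + 1 + 1 + 1 = 9

9


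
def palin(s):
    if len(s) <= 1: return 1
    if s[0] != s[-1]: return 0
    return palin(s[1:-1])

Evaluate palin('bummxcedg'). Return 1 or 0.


palin('bummxcedg'): s[0]='b' != s[-1]='g' -> return 0
Result: 0 (not a palindrome)

0


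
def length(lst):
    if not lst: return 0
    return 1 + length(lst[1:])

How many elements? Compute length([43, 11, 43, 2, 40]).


length([43, 11, 43, 2, 40]) = 1 + length([11, 43, 2, 40])
length([11, 43, 2, 40]) = 1 + length([43, 2, 40])
length([43, 2, 40]) = 1 + length([2, 40])
length([2, 40]) = 1 + length([40])
length([40]) = 1 + length([])
length([]) = 0  (base case)
Unwinding: 1 + 1 + 1 + 1 + 1 + 0 = 5

5


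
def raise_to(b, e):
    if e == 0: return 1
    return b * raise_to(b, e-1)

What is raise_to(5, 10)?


raise_to(5, 10)
= 5 * raise_to(5, 9)
= 5 * 5 * raise_to(5, 8)
= 5 * 5 * 5 * raise_to(5, 7)
= 5 * 5 * 5 * 5 * raise_to(5, 6)
= 5 * 5 * 5 * 5 * 5 * raise_to(5, 5)
= 5 * 5 * 5 * 5 * 5 * 5 * raise_to(5, 4)
= 5 * 5 * 5 * 5 * 5 * 5 * 5 * raise_to(5, 3)
= 5 * 5 * 5 * 5 * 5 * 5 * 5 * 5 * raise_to(5, 2)
= 5 * 5 * 5 * 5 * 5 * 5 * 5 * 5 * 5 * raise_to(5, 1)
= 5 * 5 * 5 * 5 * 5 * 5 * 5 * 5 * 5 * 5 * raise_to(5, 0)
= 5 * 5 * 5 * 5 * 5 * 5 * 5 * 5 * 5 * 5 * 1
= 9765625

9765625


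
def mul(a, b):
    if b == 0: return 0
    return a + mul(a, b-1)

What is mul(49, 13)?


mul(49, 13) = 49 + mul(49, 12)
mul(49, 12) = 49 + mul(49, 11)
mul(49, 11) = 49 + mul(49, 10)
mul(49, 10) = 49 + mul(49, 9)
mul(49, 9) = 49 + mul(49, 8)
mul(49, 8) = 49 + mul(49, 7)
mul(49, 7) = 49 + mul(49, 6)
mul(49, 6) = 49 + mul(49, 5)
mul(49, 5) = 49 + mul(49, 4)
mul(49, 4) = 49 + mul(49, 3)
mul(49, 3) = 49 + mul(49, 2)
mul(49, 2) = 49 + mul(49, 1)
mul(49, 1) = 49 + mul(49, 0)
mul(49, 0) = 0  (base case)
Total: 49 + 49 + 49 + 49 + 49 + 49 + 49 + 49 + 49 + 49 + 49 + 49 + 49 + 0 = 637

637


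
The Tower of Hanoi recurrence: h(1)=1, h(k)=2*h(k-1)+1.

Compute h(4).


h(4) = 2 * h(3) + 1
h(3) = 2 * h(2) + 1
h(2) = 2 * h(1) + 1
h(1) = 1  (base case)
h(2) = 2 * 1 + 1 = 3
h(3) = 2 * 3 + 1 = 7
h(4) = 2 * 7 + 1 = 15

15


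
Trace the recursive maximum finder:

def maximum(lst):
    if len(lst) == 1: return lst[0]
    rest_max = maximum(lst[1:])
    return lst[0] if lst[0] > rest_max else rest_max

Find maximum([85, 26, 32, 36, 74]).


maximum([85, 26, 32, 36, 74]): compare 85 with maximum([26, 32, 36, 74])
maximum([26, 32, 36, 74]): compare 26 with maximum([32, 36, 74])
maximum([32, 36, 74]): compare 32 with maximum([36, 74])
maximum([36, 74]): compare 36 with maximum([74])
maximum([74]) = 74  (base case)
Compare 36 with 74 -> 74
Compare 32 with 74 -> 74
Compare 26 with 74 -> 74
Compare 85 with 74 -> 85

85


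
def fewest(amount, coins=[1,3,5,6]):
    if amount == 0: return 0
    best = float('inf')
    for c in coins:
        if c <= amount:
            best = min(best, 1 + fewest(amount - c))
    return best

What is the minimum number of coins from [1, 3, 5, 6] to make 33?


Building up with DP:
fewest(0) = 0
fewest(1) = min(1+fewest(0)=1+0=1) = 1
fewest(2) = min(1+fewest(1)=1+1=2) = 2
fewest(3) = min(1+fewest(2)=1+2=3, 1+fewest(0)=1+0=1) = 1
fewest(4) = min(1+fewest(3)=1+1=2, 1+fewest(1)=1+1=2) = 2
fewest(5) = min(1+fewest(4)=1+2=3, 1+fewest(2)=1+2=3, 1+fewest(0)=1+0=1) = 1
fewest(6) = min(1+fewest(5)=1+1=2, 1+fewest(3)=1+1=2, 1+fewest(1)=1+1=2, 1+fewest(0)=1+0=1) = 1
fewest(7) = min(1+fewest(6)=1+1=2, 1+fewest(4)=1+2=3, 1+fewest(2)=1+2=3, 1+fewest(1)=1+1=2) = 2
fewest(8) = min(1+fewest(7)=1+2=3, 1+fewest(5)=1+1=2, 1+fewest(3)=1+1=2, 1+fewest(2)=1+2=3) = 2
fewest(9) = min(1+fewest(8)=1+2=3, 1+fewest(6)=1+1=2, 1+fewest(4)=1+2=3, 1+fewest(3)=1+1=2) = 2
fewest(10) = min(1+fewest(9)=1+2=3, 1+fewest(7)=1+2=3, 1+fewest(5)=1+1=2, 1+fewest(4)=1+2=3) = 2
fewest(11) = min(1+fewest(10)=1+2=3, 1+fewest(8)=1+2=3, 1+fewest(6)=1+1=2, 1+fewest(5)=1+1=2) = 2
fewest(12) = min(1+fewest(11)=1+2=3, 1+fewest(9)=1+2=3, 1+fewest(7)=1+2=3, 1+fewest(6)=1+1=2) = 2
fewest(13) = min(1+fewest(12)=1+2=3, 1+fewest(10)=1+2=3, 1+fewest(8)=1+2=3, 1+fewest(7)=1+2=3) = 3
fewest(14) = min(1+fewest(13)=1+3=4, 1+fewest(11)=1+2=3, 1+fewest(9)=1+2=3, 1+fewest(8)=1+2=3) = 3
fewest(15) = min(1+fewest(14)=1+3=4, 1+fewest(12)=1+2=3, 1+fewest(10)=1+2=3, 1+fewest(9)=1+2=3) = 3
fewest(16) = min(1+fewest(15)=1+3=4, 1+fewest(13)=1+3=4, 1+fewest(11)=1+2=3, 1+fewest(10)=1+2=3) = 3
fewest(17) = min(1+fewest(16)=1+3=4, 1+fewest(14)=1+3=4, 1+fewest(12)=1+2=3, 1+fewest(11)=1+2=3) = 3
fewest(18) = min(1+fewest(17)=1+3=4, 1+fewest(15)=1+3=4, 1+fewest(13)=1+3=4, 1+fewest(12)=1+2=3) = 3
fewest(19) = min(1+fewest(18)=1+3=4, 1+fewest(16)=1+3=4, 1+fewest(14)=1+3=4, 1+fewest(13)=1+3=4) = 4
fewest(20) = min(1+fewest(19)=1+4=5, 1+fewest(17)=1+3=4, 1+fewest(15)=1+3=4, 1+fewest(14)=1+3=4) = 4
fewest(21) = min(1+fewest(20)=1+4=5, 1+fewest(18)=1+3=4, 1+fewest(16)=1+3=4, 1+fewest(15)=1+3=4) = 4
fewest(22) = min(1+fewest(21)=1+4=5, 1+fewest(19)=1+4=5, 1+fewest(17)=1+3=4, 1+fewest(16)=1+3=4) = 4
fewest(23) = min(1+fewest(22)=1+4=5, 1+fewest(20)=1+4=5, 1+fewest(18)=1+3=4, 1+fewest(17)=1+3=4) = 4
fewest(24) = min(1+fewest(23)=1+4=5, 1+fewest(21)=1+4=5, 1+fewest(19)=1+4=5, 1+fewest(18)=1+3=4) = 4
fewest(25) = min(1+fewest(24)=1+4=5, 1+fewest(22)=1+4=5, 1+fewest(20)=1+4=5, 1+fewest(19)=1+4=5) = 5
fewest(26) = min(1+fewest(25)=1+5=6, 1+fewest(23)=1+4=5, 1+fewest(21)=1+4=5, 1+fewest(20)=1+4=5) = 5
fewest(27) = min(1+fewest(26)=1+5=6, 1+fewest(24)=1+4=5, 1+fewest(22)=1+4=5, 1+fewest(21)=1+4=5) = 5
fewest(28) = min(1+fewest(27)=1+5=6, 1+fewest(25)=1+5=6, 1+fewest(23)=1+4=5, 1+fewest(22)=1+4=5) = 5
fewest(29) = min(1+fewest(28)=1+5=6, 1+fewest(26)=1+5=6, 1+fewest(24)=1+4=5, 1+fewest(23)=1+4=5) = 5
fewest(30) = min(1+fewest(29)=1+5=6, 1+fewest(27)=1+5=6, 1+fewest(25)=1+5=6, 1+fewest(24)=1+4=5) = 5
fewest(31) = min(1+fewest(30)=1+5=6, 1+fewest(28)=1+5=6, 1+fewest(26)=1+5=6, 1+fewest(25)=1+5=6) = 6
fewest(32) = min(1+fewest(31)=1+6=7, 1+fewest(29)=1+5=6, 1+fewest(27)=1+5=6, 1+fewest(26)=1+5=6) = 6
fewest(33) = min(1+fewest(32)=1+6=7, 1+fewest(30)=1+5=6, 1+fewest(28)=1+5=6, 1+fewest(27)=1+5=6) = 6

6


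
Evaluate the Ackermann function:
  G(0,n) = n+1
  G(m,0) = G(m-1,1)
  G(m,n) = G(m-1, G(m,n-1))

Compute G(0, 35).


G(0, 35) = 36
Result: G(0, 35) = 36

36


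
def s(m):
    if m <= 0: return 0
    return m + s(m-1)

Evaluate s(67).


s(67)
= 67 + 66 + 65 + 64 + 63 + 62 + 61 + 60 + 59 + 58 + 57 + 56 + 55 + 54 + 53 + 52 + 51 + 50 + 49 + 48 + 47 + 46 + 45 + 44 + 43 + 42 + 41 + 40 + 39 + 38 + 37 + 36 + 35 + 34 + 33 + 32 + 31 + 30 + 29 + 28 + 27 + 26 + 25 + 24 + 23 + 22 + 21 + 20 + 19 + 18 + 17 + 16 + 15 + 14 + 13 + 12 + 11 + 10 + 9 + 8 + 7 + 6 + 5 + 4 + 3 + 2 + 1 + s(0)
= 67 + 66 + 65 + 64 + 63 + 62 + 61 + 60 + 59 + 58 + 57 + 56 + 55 + 54 + 53 + 52 + 51 + 50 + 49 + 48 + 47 + 46 + 45 + 44 + 43 + 42 + 41 + 40 + 39 + 38 + 37 + 36 + 35 + 34 + 33 + 32 + 31 + 30 + 29 + 28 + 27 + 26 + 25 + 24 + 23 + 22 + 21 + 20 + 19 + 18 + 17 + 16 + 15 + 14 + 13 + 12 + 11 + 10 + 9 + 8 + 7 + 6 + 5 + 4 + 3 + 2 + 1 + 0
= 2278

2278


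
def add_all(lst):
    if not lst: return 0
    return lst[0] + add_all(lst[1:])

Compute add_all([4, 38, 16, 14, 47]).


add_all([4, 38, 16, 14, 47]) = 4 + add_all([38, 16, 14, 47])
add_all([38, 16, 14, 47]) = 38 + add_all([16, 14, 47])
add_all([16, 14, 47]) = 16 + add_all([14, 47])
add_all([14, 47]) = 14 + add_all([47])
add_all([47]) = 47 + add_all([])
add_all([]) = 0  (base case)
Total: 4 + 38 + 16 + 14 + 47 + 0 = 119

119


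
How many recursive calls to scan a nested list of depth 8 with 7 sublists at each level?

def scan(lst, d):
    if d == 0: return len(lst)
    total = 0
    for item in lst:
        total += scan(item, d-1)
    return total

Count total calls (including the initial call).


At depth 0 (root): 1 call
At depth 1: each of 1 parents calls scan on 7 children = 7 calls
At depth 2: each of 7 parents calls scan on 7 children = 49 calls
At depth 3: each of 49 parents calls scan on 7 children = 343 calls
At depth 4: each of 343 parents calls scan on 7 children = 2401 calls
At depth 5: each of 2401 parents calls scan on 7 children = 16807 calls
At depth 6: each of 16807 parents calls scan on 7 children = 117649 calls
At depth 7: each of 117649 parents calls scan on 7 children = 823543 calls
At depth 8: each of 823543 parents calls scan on 7 children = 5764801 calls
Total: 1 + 7 + 49 + 343 + 2401 + 16807 + 117649 + 823543 + 5764801 = 6725601

6725601


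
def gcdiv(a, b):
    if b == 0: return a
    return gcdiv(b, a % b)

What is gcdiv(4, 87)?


gcdiv(4, 87) = gcdiv(87, 4)
gcdiv(87, 4) = gcdiv(4, 3)
gcdiv(4, 3) = gcdiv(3, 1)
gcdiv(3, 1) = gcdiv(1, 0)
gcdiv(1, 0) = 1  (base case)

1


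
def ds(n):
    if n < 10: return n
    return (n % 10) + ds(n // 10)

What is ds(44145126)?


ds(44145126) = 6 + ds(4414512)
ds(4414512) = 2 + ds(441451)
ds(441451) = 1 + ds(44145)
ds(44145) = 5 + ds(4414)
ds(4414) = 4 + ds(441)
ds(441) = 1 + ds(44)
ds(44) = 4 + ds(4)
ds(4) = 4  (base case)
Total: 6 + 2 + 1 + 5 + 4 + 1 + 4 + 4 = 27

27


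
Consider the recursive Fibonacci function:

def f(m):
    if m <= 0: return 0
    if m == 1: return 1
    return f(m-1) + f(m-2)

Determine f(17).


Computing f(17) bottom-up:
f(0) = 0
f(1) = 1
f(2) = f(1) + f(0) = 1 + 0 = 1
f(3) = f(2) + f(1) = 1 + 1 = 2
f(4) = f(3) + f(2) = 2 + 1 = 3
f(5) = f(4) + f(3) = 3 + 2 = 5
f(6) = f(5) + f(4) = 5 + 3 = 8
f(7) = f(6) + f(5) = 8 + 5 = 13
f(8) = f(7) + f(6) = 13 + 8 = 21
f(9) = f(8) + f(7) = 21 + 13 = 34
f(10) = f(9) + f(8) = 34 + 21 = 55
f(11) = f(10) + f(9) = 55 + 34 = 89
f(12) = f(11) + f(10) = 89 + 55 = 144
f(13) = f(12) + f(11) = 144 + 89 = 233
f(14) = f(13) + f(12) = 233 + 144 = 377
f(15) = f(14) + f(13) = 377 + 233 = 610
f(16) = f(15) + f(14) = 610 + 377 = 987
f(17) = f(16) + f(15) = 987 + 610 = 1597

1597


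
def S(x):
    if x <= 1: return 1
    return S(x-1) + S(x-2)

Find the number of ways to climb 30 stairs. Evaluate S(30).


Building up from base cases:
S(0) = 1
S(1) = 1
S(2) = S(1) + S(0) = 1 + 1 = 2
S(3) = S(2) + S(1) = 2 + 1 = 3
S(4) = S(3) + S(2) = 3 + 2 = 5
S(5) = S(4) + S(3) = 5 + 3 = 8
S(6) = S(5) + S(4) = 8 + 5 = 13
S(7) = S(6) + S(5) = 13 + 8 = 21
S(8) = S(7) + S(6) = 21 + 13 = 34
S(9) = S(8) + S(7) = 34 + 21 = 55
S(10) = S(9) + S(8) = 55 + 34 = 89
S(11) = S(10) + S(9) = 89 + 55 = 144
S(12) = S(11) + S(10) = 144 + 89 = 233
S(13) = S(12) + S(11) = 233 + 144 = 377
S(14) = S(13) + S(12) = 377 + 233 = 610
S(15) = S(14) + S(13) = 610 + 377 = 987
S(16) = S(15) + S(14) = 987 + 610 = 1597
S(17) = S(16) + S(15) = 1597 + 987 = 2584
S(18) = S(17) + S(16) = 2584 + 1597 = 4181
S(19) = S(18) + S(17) = 4181 + 2584 = 6765
S(20) = S(19) + S(18) = 6765 + 4181 = 10946
S(21) = S(20) + S(19) = 10946 + 6765 = 17711
S(22) = S(21) + S(20) = 17711 + 10946 = 28657
S(23) = S(22) + S(21) = 28657 + 17711 = 46368
S(24) = S(23) + S(22) = 46368 + 28657 = 75025
S(25) = S(24) + S(23) = 75025 + 46368 = 121393
S(26) = S(25) + S(24) = 121393 + 75025 = 196418
S(27) = S(26) + S(25) = 196418 + 121393 = 317811
S(28) = S(27) + S(26) = 317811 + 196418 = 514229
S(29) = S(28) + S(27) = 514229 + 317811 = 832040
S(30) = S(29) + S(28) = 832040 + 514229 = 1346269

1346269


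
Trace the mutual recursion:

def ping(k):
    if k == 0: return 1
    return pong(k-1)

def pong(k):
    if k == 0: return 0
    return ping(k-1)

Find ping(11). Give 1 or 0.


ping(11) = pong(10)
pong(10) = ping(9)
ping(9) = pong(8)
pong(8) = ping(7)
ping(7) = pong(6)
pong(6) = ping(5)
ping(5) = pong(4)
pong(4) = ping(3)
ping(3) = pong(2)
pong(2) = ping(1)
ping(1) = pong(0)
pong(0) = 0  (base case)
Result: 0

0


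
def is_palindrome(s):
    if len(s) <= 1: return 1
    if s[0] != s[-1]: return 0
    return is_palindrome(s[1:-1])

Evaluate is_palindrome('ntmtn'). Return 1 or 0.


is_palindrome('ntmtn'): s[0]='n' == s[-1]='n' -> check is_palindrome('tmt')
is_palindrome('tmt'): s[0]='t' == s[-1]='t' -> check is_palindrome('m')
is_palindrome('m'): len <= 1 -> return 1  (base case)
Result: 1 (palindrome)

1


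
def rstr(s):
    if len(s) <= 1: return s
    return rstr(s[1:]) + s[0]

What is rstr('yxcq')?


rstr('yxcq') = rstr('xcq') + 'y'
rstr('xcq') = rstr('cq') + 'x'
rstr('cq') = rstr('q') + 'c'
rstr('q') = 'q'  (base case)
Concatenating: 'q' + 'c' + 'x' + 'y' = 'qcxy'

qcxy


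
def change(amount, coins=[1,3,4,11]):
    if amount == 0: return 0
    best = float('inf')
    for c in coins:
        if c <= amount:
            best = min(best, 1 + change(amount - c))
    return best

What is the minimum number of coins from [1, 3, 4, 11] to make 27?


Building up with DP:
change(0) = 0
change(1) = min(1+change(0)=1+0=1) = 1
change(2) = min(1+change(1)=1+1=2) = 2
change(3) = min(1+change(2)=1+2=3, 1+change(0)=1+0=1) = 1
change(4) = min(1+change(3)=1+1=2, 1+change(1)=1+1=2, 1+change(0)=1+0=1) = 1
change(5) = min(1+change(4)=1+1=2, 1+change(2)=1+2=3, 1+change(1)=1+1=2) = 2
change(6) = min(1+change(5)=1+2=3, 1+change(3)=1+1=2, 1+change(2)=1+2=3) = 2
change(7) = min(1+change(6)=1+2=3, 1+change(4)=1+1=2, 1+change(3)=1+1=2) = 2
change(8) = min(1+change(7)=1+2=3, 1+change(5)=1+2=3, 1+change(4)=1+1=2) = 2
change(9) = min(1+change(8)=1+2=3, 1+change(6)=1+2=3, 1+change(5)=1+2=3) = 3
change(10) = min(1+change(9)=1+3=4, 1+change(7)=1+2=3, 1+change(6)=1+2=3) = 3
change(11) = min(1+change(10)=1+3=4, 1+change(8)=1+2=3, 1+change(7)=1+2=3, 1+change(0)=1+0=1) = 1
change(12) = min(1+change(11)=1+1=2, 1+change(9)=1+3=4, 1+change(8)=1+2=3, 1+change(1)=1+1=2) = 2
change(13) = min(1+change(12)=1+2=3, 1+change(10)=1+3=4, 1+change(9)=1+3=4, 1+change(2)=1+2=3) = 3
change(14) = min(1+change(13)=1+3=4, 1+change(11)=1+1=2, 1+change(10)=1+3=4, 1+change(3)=1+1=2) = 2
change(15) = min(1+change(14)=1+2=3, 1+change(12)=1+2=3, 1+change(11)=1+1=2, 1+change(4)=1+1=2) = 2
change(16) = min(1+change(15)=1+2=3, 1+change(13)=1+3=4, 1+change(12)=1+2=3, 1+change(5)=1+2=3) = 3
change(17) = min(1+change(16)=1+3=4, 1+change(14)=1+2=3, 1+change(13)=1+3=4, 1+change(6)=1+2=3) = 3
change(18) = min(1+change(17)=1+3=4, 1+change(15)=1+2=3, 1+change(14)=1+2=3, 1+change(7)=1+2=3) = 3
change(19) = min(1+change(18)=1+3=4, 1+change(16)=1+3=4, 1+change(15)=1+2=3, 1+change(8)=1+2=3) = 3
change(20) = min(1+change(19)=1+3=4, 1+change(17)=1+3=4, 1+change(16)=1+3=4, 1+change(9)=1+3=4) = 4
change(21) = min(1+change(20)=1+4=5, 1+change(18)=1+3=4, 1+change(17)=1+3=4, 1+change(10)=1+3=4) = 4
change(22) = min(1+change(21)=1+4=5, 1+change(19)=1+3=4, 1+change(18)=1+3=4, 1+change(11)=1+1=2) = 2
change(23) = min(1+change(22)=1+2=3, 1+change(20)=1+4=5, 1+change(19)=1+3=4, 1+change(12)=1+2=3) = 3
change(24) = min(1+change(23)=1+3=4, 1+change(21)=1+4=5, 1+change(20)=1+4=5, 1+change(13)=1+3=4) = 4
change(25) = min(1+change(24)=1+4=5, 1+change(22)=1+2=3, 1+change(21)=1+4=5, 1+change(14)=1+2=3) = 3
change(26) = min(1+change(25)=1+3=4, 1+change(23)=1+3=4, 1+change(22)=1+2=3, 1+change(15)=1+2=3) = 3
change(27) = min(1+change(26)=1+3=4, 1+change(24)=1+4=5, 1+change(23)=1+3=4, 1+change(16)=1+3=4) = 4

4
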